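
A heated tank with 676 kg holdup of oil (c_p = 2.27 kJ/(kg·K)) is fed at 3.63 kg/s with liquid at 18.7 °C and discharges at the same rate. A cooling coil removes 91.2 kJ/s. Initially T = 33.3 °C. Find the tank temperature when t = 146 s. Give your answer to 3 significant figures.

19.4 °C

M c_p dT/dt = ṁ c_p (T_in − T) − Q̇.
τ = M/ṁ = 186.23 s; T_ss = T_in − Q̇/(ṁ c_p) = 18.7 − 91.2/(3.63·2.27) = 7.6322 °C.
This is linear first-order; T(t) = T_ss + (T₀ − T_ss) e^(−t/τ).
T(146) = 7.6322 + (25.668)·e^(−146/186.23) = 7.6322 + (25.668)·0.45658 = 19.352 °C.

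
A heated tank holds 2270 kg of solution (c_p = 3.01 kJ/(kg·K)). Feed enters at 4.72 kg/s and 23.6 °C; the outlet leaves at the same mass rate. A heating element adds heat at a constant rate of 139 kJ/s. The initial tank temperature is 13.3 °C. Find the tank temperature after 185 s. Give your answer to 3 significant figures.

19.7 °C

Heat balance on the well-mixed liquid: M c_p dT/dt = ṁ c_p (T_in − T) + 139.
τ = M/ṁ = 480.93 s; T_ss = T_in + Q̇/(ṁ c_p) = 23.6 + 139/(4.72·3.01) = 33.384 °C.
Solution: T(t) = T_ss + (T₀ − T_ss) e^(−t/τ).
T(185) = 33.384 + (-20.084)·e^(−185/480.93) = 33.384 + (-20.084)·0.68068 = 19.713 °C.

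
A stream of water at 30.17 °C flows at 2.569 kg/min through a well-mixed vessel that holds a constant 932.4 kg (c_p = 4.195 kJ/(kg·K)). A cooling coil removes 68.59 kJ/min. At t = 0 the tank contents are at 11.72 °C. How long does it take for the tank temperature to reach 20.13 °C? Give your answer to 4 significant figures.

M c_p dT/dt = ṁ c_p (T_in − T) − Q̇.
τ = M/ṁ = 362.943 min; T_ss = T_in − Q̇/(ṁ c_p) = 23.8055 °C.
T(t) = T_ss + (T₀ − T_ss) e^(−t/τ). Set T = 20.13:
e^(−t/τ) = (20.13 − 23.8055)/(11.72 − 23.8055) = 0.304124
t = −362.943 · ln(0.304124) = 432.017 min.

432.0 min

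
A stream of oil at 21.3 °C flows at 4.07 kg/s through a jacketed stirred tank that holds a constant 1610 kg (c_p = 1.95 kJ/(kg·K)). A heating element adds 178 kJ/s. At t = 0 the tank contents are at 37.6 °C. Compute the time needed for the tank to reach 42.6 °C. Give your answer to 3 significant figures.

669 s

M c_p dT/dt = ṁ c_p (T_in − T) + Q̇.
τ = M/ṁ = 395.58 s; T_ss = T_in + Q̇/(ṁ c_p) = 43.728 °C.
T(t) = T_ss + (T₀ − T_ss) e^(−t/τ). Set T = 42.6:
e^(−t/τ) = (42.6 − 43.728)/(37.6 − 43.728) = 0.18408
t = −395.58 · ln(0.18408) = 669.48 s.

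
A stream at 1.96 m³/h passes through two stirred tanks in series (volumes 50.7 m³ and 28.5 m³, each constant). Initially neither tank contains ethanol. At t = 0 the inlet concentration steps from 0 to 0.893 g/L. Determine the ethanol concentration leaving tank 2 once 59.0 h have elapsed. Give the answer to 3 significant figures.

Species balance on tank i: dCᵢ/dt = (Cᵢ₋₁ − Cᵢ)/τᵢ with τᵢ = Vᵢ/Q.
τ₁ = 50.7/1.96 = 25.867 h; τ₂ = 28.5/1.96 = 14.541 h.
Tank 1: C₁ = C_in(1 − e^(−t/τ₁)). Tank 2 (τ₁ ≠ τ₂): C₂ = C_in[1 − (τ₁ e^(−t/τ₁) − τ₂ e^(−t/τ₂))/(τ₁ − τ₂)].
At t = 59.0: e^(−t/τ₁) = 0.10220, e^(−t/τ₂) = 0.017291.
C₂ = 0.893·[1 − (25.867·0.10220 − 14.541·0.017291)/(11.327)] = 0.893·0.78881 = 0.70440 g/L.

0.704 g/L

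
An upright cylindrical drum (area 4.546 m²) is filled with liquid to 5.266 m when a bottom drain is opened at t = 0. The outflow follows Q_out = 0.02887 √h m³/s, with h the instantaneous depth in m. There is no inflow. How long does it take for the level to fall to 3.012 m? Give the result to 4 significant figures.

176.1 s

With no inflow, A dh/dt = −0.02887 √h.
This is separable: 2 d(√h)/dt = −0.02887/A, so √h = √h₀ − (0.02887/(2A)) t.
t = 2A(√h₀ − √h)/0.02887 = 2·4.546·(√5.266 − √3.012)/0.02887
  = 9.09200 × (2.29478 − 1.73551) / 0.02887 = 176.129 s.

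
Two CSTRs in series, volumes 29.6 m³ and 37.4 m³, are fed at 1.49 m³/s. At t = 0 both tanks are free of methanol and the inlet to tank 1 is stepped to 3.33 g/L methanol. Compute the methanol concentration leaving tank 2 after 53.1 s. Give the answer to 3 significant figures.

2.28 g/L

Time constants: τᵢ = Vᵢ/Q for each well-mixed tank.
τ₁ = 29.6/1.49 = 19.866 s; τ₂ = 37.4/1.49 = 25.101 s.
Tank 1: C₁ = C_in(1 − e^(−t/τ₁)). Tank 2 (τ₁ ≠ τ₂): C₂ = C_in[1 − (τ₁ e^(−t/τ₁) − τ₂ e^(−t/τ₂))/(τ₁ − τ₂)].
At t = 53.1: e^(−t/τ₁) = 0.069049, e^(−t/τ₂) = 0.12058.
C₂ = 3.33·[1 − (19.866·0.069049 − 25.101·0.12058)/(-5.2349)] = 3.33·0.68389 = 2.2774 g/L.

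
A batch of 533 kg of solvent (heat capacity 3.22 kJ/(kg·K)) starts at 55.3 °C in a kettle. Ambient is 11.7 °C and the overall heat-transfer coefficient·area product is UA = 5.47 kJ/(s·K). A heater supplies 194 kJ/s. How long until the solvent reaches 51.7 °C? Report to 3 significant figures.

Unsteady energy balance on the tank contents: M c_p dT/dt = −UA(T − T_amb) + Q̇.
τ = M c_p/UA = 313.76 s; T_ss = T_amb + Q̇/UA = 11.7 + 194/5.47 = 47.166 °C.
T(t) = T_ss + (T₀ − T_ss)e^(−t/τ); set T = 51.7:
t = −τ ln[(T − T_ss)/(T₀ − T_ss)] = −313.76 · ln(0.55740) = 183.38 s.

183 s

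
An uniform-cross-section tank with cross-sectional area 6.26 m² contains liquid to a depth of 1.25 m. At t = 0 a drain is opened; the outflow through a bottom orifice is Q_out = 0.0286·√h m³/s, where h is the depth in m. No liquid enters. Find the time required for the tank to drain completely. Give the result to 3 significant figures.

With no inflow, A dh/dt = −0.0286 √h.
Separate and integrate: 2(√h − √h₀) = −(0.0286/A) t.
Tank is empty when √h = 0: t_empty = 2A√h₀/0.0286.
t_empty = 2·6.26·√1.25/0.0286 = 12.520·1.1180/0.0286 = 489.43 s.

489 s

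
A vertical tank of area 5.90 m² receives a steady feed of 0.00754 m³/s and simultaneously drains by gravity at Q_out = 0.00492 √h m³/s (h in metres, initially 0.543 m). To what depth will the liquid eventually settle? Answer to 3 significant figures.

2.35 m

A dh/dt = Q_in − 0.00492 √h. Steady state requires inflow = outflow:
Q_in = 0.00492 √h_ss ⇒ √h_ss = 0.00754/0.00492 = 1.5325.
h_ss = 1.5325² = 2.3486 m. (Since h₀ = 0.543 m < h_ss, the level will rise toward this value.)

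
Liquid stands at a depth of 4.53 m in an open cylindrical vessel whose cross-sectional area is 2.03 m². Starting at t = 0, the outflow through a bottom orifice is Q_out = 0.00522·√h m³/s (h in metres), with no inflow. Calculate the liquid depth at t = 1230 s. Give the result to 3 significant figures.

0.299 m

A dh/dt = −Q_out = −0.00522 √h.
This is separable: 2 d(√h)/dt = −0.00522/A, so √h = √h₀ − (0.00522/(2A)) t.
√h = √4.53 − 0.00522·1230/(2·2.03) = 2.1284 − 1.5814 = 0.54695.
h = 0.54695² = 0.29916 m.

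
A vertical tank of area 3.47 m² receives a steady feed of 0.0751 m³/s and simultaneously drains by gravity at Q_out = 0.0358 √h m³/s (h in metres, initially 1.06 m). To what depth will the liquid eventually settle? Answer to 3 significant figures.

4.40 m

Level balance: A dh/dt = 0.0751 − 0.0358 √h. Setting dh/dt = 0:
Q_in = 0.0358 √h_ss ⇒ √h_ss = 0.0751/0.0358 = 2.0978.
h_ss = 2.0978² = 4.4006 m. (Since h₀ = 1.06 m < h_ss, the level will rise toward this value.)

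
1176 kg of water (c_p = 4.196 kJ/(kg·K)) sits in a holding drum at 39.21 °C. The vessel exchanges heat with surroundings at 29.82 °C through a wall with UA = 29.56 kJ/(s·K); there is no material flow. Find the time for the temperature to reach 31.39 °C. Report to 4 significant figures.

298.6 s

Lumped-capacitance energy balance: M c_p dT/dt = UA(T_amb − T).
τ = M c_p/UA = 166.932 s; T_ss = T_amb = 29.8200 °C.
T(t) = T_ss + (T₀ − T_ss)e^(−t/τ); set T = 31.39:
t = −τ ln[(T − T_ss)/(T₀ − T_ss)] = −166.932 · ln(0.167199) = 298.569 s.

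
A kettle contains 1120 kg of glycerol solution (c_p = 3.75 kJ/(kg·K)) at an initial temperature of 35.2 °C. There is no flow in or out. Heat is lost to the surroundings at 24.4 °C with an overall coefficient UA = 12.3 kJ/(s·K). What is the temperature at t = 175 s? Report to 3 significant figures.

M c_p dT/dt = −UA(T − T_amb).
dT/dt = (T_ss − T)/τ with T_ss = T_amb = 24.400 °C, τ = M c_p/UA = 1120·3.75/12.3 = 341.46 s.
This is linear first-order; T(t) = T_ss + (T₀ − T_ss) e^(−t/τ).
T(175) = 24.400 + (10.800)·0.59900 = 30.869 °C.

30.9 °C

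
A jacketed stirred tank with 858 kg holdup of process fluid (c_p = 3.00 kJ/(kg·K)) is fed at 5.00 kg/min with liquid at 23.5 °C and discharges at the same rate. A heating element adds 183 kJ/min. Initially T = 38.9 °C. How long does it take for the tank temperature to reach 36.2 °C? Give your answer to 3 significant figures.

319 min

M c_p dT/dt = ṁ c_p (T_in − T) + Q̇.
τ = M/ṁ = 171.60 min; T_ss = T_in + Q̇/(ṁ c_p) = 35.700 °C.
T(t) = T_ss + (T₀ − T_ss) e^(−t/τ). Set T = 36.2:
e^(−t/τ) = (36.2 − 35.700)/(38.9 − 35.700) = 0.15625
t = −171.60 · ln(0.15625) = 318.54 min.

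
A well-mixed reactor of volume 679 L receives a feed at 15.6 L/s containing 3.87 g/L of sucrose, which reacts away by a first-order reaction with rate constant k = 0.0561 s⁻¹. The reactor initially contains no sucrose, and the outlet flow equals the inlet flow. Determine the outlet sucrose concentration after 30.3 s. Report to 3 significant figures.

1.02 g/L

Species balance: V dC/dt = Q C_in − Q C − k V C.
This is linear with rate a = Q/V + k = 0.079075 s⁻¹.
C_ss = Q C_in/(Q + kV) = 1.1244 g/L; C(t) = C_ss + (C₀ − C_ss) e^(−a t).
C(30.3) = 1.1244 + (-1.1244)·e^(−0.079075·30.3) = 1.1244 + (-1.1244)·0.091084 = 1.0220 g/L.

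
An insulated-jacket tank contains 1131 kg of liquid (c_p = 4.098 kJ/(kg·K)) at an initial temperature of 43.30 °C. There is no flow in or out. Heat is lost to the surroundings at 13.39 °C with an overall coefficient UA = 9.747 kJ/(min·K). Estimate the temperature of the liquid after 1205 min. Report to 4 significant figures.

15.76 °C

M c_p dT/dt = −UA(T − T_amb).
dT/dt = (T_ss − T)/τ with T_ss = T_amb = 13.3900 °C, τ = M c_p/UA = 1131·4.098/9.747 = 475.514 min.
Solution: T(t) = T_ss + (T₀ − T_ss) e^(−t/τ).
T(1205) = 13.3900 + (29.9100)·0.0793332 = 15.7629 °C.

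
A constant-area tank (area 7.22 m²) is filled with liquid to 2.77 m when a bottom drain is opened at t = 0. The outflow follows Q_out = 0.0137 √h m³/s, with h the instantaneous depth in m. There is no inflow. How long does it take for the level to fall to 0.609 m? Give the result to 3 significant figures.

932 s

With no inflow, A dh/dt = −0.0137 √h.
This is separable: 2 d(√h)/dt = −0.0137/A, so √h = √h₀ − (0.0137/(2A)) t.
t = 2A(√h₀ − √h)/0.0137 = 2·7.22·(√2.77 − √0.609)/0.0137
  = 14.440 × (1.6643 − 0.78038) / 0.0137 = 931.69 s.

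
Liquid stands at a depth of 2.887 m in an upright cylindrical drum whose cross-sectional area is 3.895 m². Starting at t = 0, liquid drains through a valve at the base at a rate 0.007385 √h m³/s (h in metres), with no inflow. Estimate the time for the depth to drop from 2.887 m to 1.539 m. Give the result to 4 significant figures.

A dh/dt = −Q_out = −0.007385 √h.
This is separable: 2 d(√h)/dt = −0.007385/A, so √h = √h₀ − (0.007385/(2A)) t.
t = 2A(√h₀ − √h)/0.007385 = 2·3.895·(√2.887 − √1.539)/0.007385
  = 7.79000 × (1.69912 − 1.24056) / 0.007385 = 483.700 s.

483.7 s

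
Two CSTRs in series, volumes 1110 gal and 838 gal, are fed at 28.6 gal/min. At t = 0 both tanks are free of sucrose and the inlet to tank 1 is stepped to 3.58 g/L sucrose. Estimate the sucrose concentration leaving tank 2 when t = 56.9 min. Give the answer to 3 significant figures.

1.79 g/L

Species balance on tank i: dCᵢ/dt = (Cᵢ₋₁ − Cᵢ)/τᵢ with τᵢ = Vᵢ/Q.
τ₁ = 1110/28.6 = 38.811 min; τ₂ = 838/28.6 = 29.301 min.
Tank 1: C₁ = C_in(1 − e^(−t/τ₁)). Tank 2 (τ₁ ≠ τ₂): C₂ = C_in[1 − (τ₁ e^(−t/τ₁) − τ₂ e^(−t/τ₂))/(τ₁ − τ₂)].
At t = 56.9: e^(−t/τ₁) = 0.23083, e^(−t/τ₂) = 0.14343.
C₂ = 3.58·[1 − (38.811·0.23083 − 29.301·0.14343)/(9.5105)] = 3.58·0.49989 = 1.7896 g/L.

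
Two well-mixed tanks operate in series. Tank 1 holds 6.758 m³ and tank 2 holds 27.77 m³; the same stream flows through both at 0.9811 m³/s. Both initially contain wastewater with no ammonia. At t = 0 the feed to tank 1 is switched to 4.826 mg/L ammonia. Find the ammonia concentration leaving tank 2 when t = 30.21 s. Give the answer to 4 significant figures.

2.652 mg/L

Each tank obeys Vᵢ dCᵢ/dt = Q(Cᵢ₋₁ − Cᵢ), so τᵢ = Vᵢ/Q.
τ₁ = 6.758/0.9811 = 6.88819 s; τ₂ = 27.77/0.9811 = 28.3050 s.
Solving the cascade with C₁(0)=C₂(0)=0 gives C₂(t) = C_in[1 − (τ₁ e^(−t/τ₁) − τ₂ e^(−t/τ₂))/(τ₁ − τ₂)].
At t = 30.21: e^(−t/τ₁) = 0.0124533, e^(−t/τ₂) = 0.343935.
C₂ = 4.826·[1 − (6.88819·0.0124533 − 28.3050·0.343935)/(-21.4168)] = 4.826·0.549453 = 2.65166 mg/L.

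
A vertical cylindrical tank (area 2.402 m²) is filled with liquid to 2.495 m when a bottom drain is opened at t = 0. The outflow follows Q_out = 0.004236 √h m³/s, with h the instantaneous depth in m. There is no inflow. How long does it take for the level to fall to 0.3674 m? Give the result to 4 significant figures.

1104 s

A dh/dt = −Q_out = −0.004236 √h.
This is separable: 2 d(√h)/dt = −0.004236/A, so √h = √h₀ − (0.004236/(2A)) t.
t = 2A(√h₀ − √h)/0.004236 = 2·2.402·(√2.495 − √0.3674)/0.004236
  = 4.80400 × (1.57956 − 0.606135) / 0.004236 = 1103.95 s.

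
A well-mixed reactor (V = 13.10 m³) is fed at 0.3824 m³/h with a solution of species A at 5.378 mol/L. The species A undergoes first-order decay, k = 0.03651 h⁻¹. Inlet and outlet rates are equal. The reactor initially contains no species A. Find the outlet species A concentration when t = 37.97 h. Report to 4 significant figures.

V dC/dt = Q(C_in − C) − k V C.
This is linear with rate a = Q/V + k = 0.0657008 h⁻¹.
C_ss = Q C_in/(Q + kV) = 2.38944 mol/L; C(t) = C_ss + (C₀ − C_ss) e^(−a t).
C(37.97) = 2.38944 + (-2.38944)·e^(−0.0657008·37.97) = 2.38944 + (-2.38944)·0.0825244 = 2.19225 mol/L.

2.192 mol/L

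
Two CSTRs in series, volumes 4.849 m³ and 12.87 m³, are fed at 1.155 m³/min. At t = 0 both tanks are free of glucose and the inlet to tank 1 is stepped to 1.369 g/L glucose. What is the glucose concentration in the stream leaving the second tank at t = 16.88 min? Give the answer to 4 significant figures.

Species balance on tank i: dCᵢ/dt = (Cᵢ₋₁ − Cᵢ)/τᵢ with τᵢ = Vᵢ/Q.
τ₁ = 4.849/1.155 = 4.19827 min; τ₂ = 12.87/1.155 = 11.1429 min.
Tank 1: C₁ = C_in(1 − e^(−t/τ₁)). Tank 2 (τ₁ ≠ τ₂): C₂ = C_in[1 − (τ₁ e^(−t/τ₁) − τ₂ e^(−t/τ₂))/(τ₁ − τ₂)].
At t = 16.88: e^(−t/τ₁) = 0.0179403, e^(−t/τ₂) = 0.219836.
C₂ = 1.369·[1 − (4.19827·0.0179403 − 11.1429·0.219836)/(-6.94459)] = 1.369·0.658110 = 0.900952 g/L.

0.9010 g/L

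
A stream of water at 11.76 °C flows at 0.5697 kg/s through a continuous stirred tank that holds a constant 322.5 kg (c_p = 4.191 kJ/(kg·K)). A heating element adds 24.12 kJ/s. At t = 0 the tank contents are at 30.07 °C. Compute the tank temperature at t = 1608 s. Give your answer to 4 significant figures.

22.34 °C

Energy balance: M c_p dT/dt = ṁ c_p (T_in − T) + 24.12.
Rearrange: dT/dt = (T_ss − T)/τ with τ = M/ṁ = 566.087 s and T_ss = T_in + Q̇/(ṁ c_p) = 21.8621 °C.
T approaches T_ss exponentially: T(t) = T_ss + (T₀ − T_ss) e^(−t/τ).
T(1608) = 21.8621 + (8.20786)·e^(−1608/566.087) = 21.8621 + (8.20786)·0.0583935 = 22.3414 °C.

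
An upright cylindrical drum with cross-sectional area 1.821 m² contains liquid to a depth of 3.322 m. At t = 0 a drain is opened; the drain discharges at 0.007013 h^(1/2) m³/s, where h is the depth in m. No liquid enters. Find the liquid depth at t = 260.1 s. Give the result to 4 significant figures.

A dh/dt = −Q_out = −0.007013 √h.
Separate and integrate: 2(√h − √h₀) = −(0.007013/A) t.
√h = √3.322 − 0.007013·260.1/(2·1.821) = 1.82264 − 0.500846 = 1.32179.
h = 1.32179² = 1.74713 m.

1.747 m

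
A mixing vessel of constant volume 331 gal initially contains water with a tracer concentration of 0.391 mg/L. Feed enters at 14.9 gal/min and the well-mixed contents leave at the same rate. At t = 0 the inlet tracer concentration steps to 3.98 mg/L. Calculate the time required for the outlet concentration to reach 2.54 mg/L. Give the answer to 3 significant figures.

20.3 min

Transient balance on the dissolved component: V dC/dt = Q(C_in − C), so τ = V/Q = 22.215 min.
C(t) = C_in + (C₀ − C_in) e^(−t/τ). Set C = 2.54 and solve for t:
e^(−t/τ) = (C − C_in)/(C₀ − C_in) = (2.54 − 3.98)/(0.391 − 3.98) = 0.40123
t = −τ ln(…) = 22.215 × 0.91323 = 20.287 min.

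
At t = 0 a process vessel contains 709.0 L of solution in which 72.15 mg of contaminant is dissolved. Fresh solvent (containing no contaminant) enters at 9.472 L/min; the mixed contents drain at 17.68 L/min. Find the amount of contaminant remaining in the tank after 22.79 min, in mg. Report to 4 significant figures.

37.30 mg

Total volume: dV/dt = Q_in − Q_out = -8.20800 L/min, so V(t) = 709.0 − 8.20800 t and V(22.79) = 521.940 L.
Species balance (pure solvent in): dm/dt = −Q_out · m/V(t).
dm/m = −Q_out dt/(V₀ − 8.20800 t); integrating gives ln(m/m₀) = −(Q_out/(Q_in−Q_out)) ln(V/V₀).
m = m₀ (V₀/V)^(Q_out/(Q_in−Q_out)) = 72.15 × (709.0/521.940)^(-2.15400) = 37.2992 mg.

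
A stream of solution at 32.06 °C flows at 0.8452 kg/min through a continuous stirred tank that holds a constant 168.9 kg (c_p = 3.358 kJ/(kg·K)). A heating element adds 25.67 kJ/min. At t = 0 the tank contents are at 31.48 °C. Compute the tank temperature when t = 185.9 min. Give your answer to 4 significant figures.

37.31 °C

M c_p dT/dt = ṁ c_p (T_in − T) + Q̇.
Rearrange: dT/dt = (T_ss − T)/τ with τ = M/ṁ = 199.834 min and T_ss = T_in + Q̇/(ṁ c_p) = 41.1045 °C.
Integrating: T(t) = T_ss + (T₀ − T_ss) e^(−t/τ).
T(185.9) = 41.1045 + (-9.62452)·e^(−185.9/199.834) = 41.1045 + (-9.62452)·0.394447 = 37.3082 °C.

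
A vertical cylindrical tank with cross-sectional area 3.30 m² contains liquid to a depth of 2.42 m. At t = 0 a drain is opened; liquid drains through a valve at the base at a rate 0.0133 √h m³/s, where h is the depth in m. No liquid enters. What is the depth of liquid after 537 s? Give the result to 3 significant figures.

0.224 m

A dh/dt = −Q_out = −0.0133 √h.
This is separable: 2 d(√h)/dt = −0.0133/A, so √h = √h₀ − (0.0133/(2A)) t.
√h = √2.42 − 0.0133·537/(2·3.30) = 1.5556 − 1.0821 = 0.47350.
h = 0.47350² = 0.22420 m.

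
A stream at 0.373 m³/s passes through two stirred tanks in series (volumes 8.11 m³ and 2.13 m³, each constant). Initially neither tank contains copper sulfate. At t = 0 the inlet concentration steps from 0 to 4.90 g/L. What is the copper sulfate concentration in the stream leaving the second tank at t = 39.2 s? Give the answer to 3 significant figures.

3.81 g/L

Time constants: τᵢ = Vᵢ/Q for each well-mixed tank.
τ₁ = 8.11/0.373 = 21.743 s; τ₂ = 2.13/0.373 = 5.7105 s.
Tank 1: C₁ = C_in(1 − e^(−t/τ₁)). Tank 2 (τ₁ ≠ τ₂): C₂ = C_in[1 − (τ₁ e^(−t/τ₁) − τ₂ e^(−t/τ₂))/(τ₁ − τ₂)].
At t = 39.2: e^(−t/τ₁) = 0.16482, e^(−t/τ₂) = 0.0010441.
C₂ = 4.90·[1 − (21.743·0.16482 − 5.7105·0.0010441)/(16.032)] = 4.90·0.77685 = 3.8066 g/L.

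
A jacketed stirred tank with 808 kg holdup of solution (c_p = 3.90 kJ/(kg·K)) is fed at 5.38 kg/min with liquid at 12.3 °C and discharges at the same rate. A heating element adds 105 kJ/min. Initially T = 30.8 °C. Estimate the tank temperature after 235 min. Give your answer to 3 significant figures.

20.1 °C

M c_p dT/dt = ṁ c_p (T_in − T) + Q̇.
τ = M/ṁ = 150.19 min; T_ss = T_in + Q̇/(ṁ c_p) = 12.3 + 105/(5.38·3.90) = 17.304 °C.
Integrating: T(t) = T_ss + (T₀ − T_ss) e^(−t/τ).
T(235) = 17.304 + (13.496)·e^(−235/150.19) = 17.304 + (13.496)·0.20914 = 20.127 °C.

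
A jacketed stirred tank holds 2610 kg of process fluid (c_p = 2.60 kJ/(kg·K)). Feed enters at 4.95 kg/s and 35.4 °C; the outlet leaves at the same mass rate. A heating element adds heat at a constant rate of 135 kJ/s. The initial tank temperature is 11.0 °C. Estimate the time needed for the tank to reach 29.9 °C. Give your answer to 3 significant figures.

Unsteady energy balance on the tank contents: M c_p dT/dt = ṁ c_p (T_in − T) + 135.
τ = M/ṁ = 527.27 s; T_ss = T_in + Q̇/(ṁ c_p) = 45.890 °C.
T(t) = T_ss + (T₀ − T_ss) e^(−t/τ). Set T = 29.9:
e^(−t/τ) = (29.9 − 45.890)/(11.0 − 45.890) = 0.45829
t = −527.27 · ln(0.45829) = 411.41 s.

411 s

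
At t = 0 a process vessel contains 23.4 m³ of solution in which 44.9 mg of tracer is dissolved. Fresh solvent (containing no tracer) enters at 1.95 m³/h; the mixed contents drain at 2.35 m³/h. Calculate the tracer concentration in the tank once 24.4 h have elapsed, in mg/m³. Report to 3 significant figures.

Total volume: dV/dt = Q_in − Q_out = -0.40000 m³/h, so V(t) = 23.4 − 0.40000 t and V(24.4) = 13.640 m³.
Solute balance: dm/dt = 0 − Q_out C = −Q_out m/V(t).
dm/m = −Q_out dt/(V₀ − 0.40000 t); integrating gives ln(m/m₀) = −(Q_out/(Q_in−Q_out)) ln(V/V₀).
m = m₀ (V₀/V)^(Q_out/(Q_in−Q_out)) = 44.9 × (23.4/13.640)^(-5.8750) = 1.8842 mg.
C = m/V = 1.8842/13.640 = 0.13814 mg/m³.

0.138 mg/m³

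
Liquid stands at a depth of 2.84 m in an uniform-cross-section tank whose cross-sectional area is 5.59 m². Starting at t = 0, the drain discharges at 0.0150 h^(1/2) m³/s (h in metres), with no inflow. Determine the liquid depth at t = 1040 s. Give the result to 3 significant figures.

A dh/dt = −Q_out = −0.0150 √h.
∫ h^(−1/2) dh = −(0.0150/A) ∫ dt, giving 2√h = 2√h₀ − (0.0150/A) t.
√h = √2.84 − 0.0150·1040/(2·5.59) = 1.6852 − 1.3953 = 0.28988.
h = 0.28988² = 0.084031 m.

0.0840 m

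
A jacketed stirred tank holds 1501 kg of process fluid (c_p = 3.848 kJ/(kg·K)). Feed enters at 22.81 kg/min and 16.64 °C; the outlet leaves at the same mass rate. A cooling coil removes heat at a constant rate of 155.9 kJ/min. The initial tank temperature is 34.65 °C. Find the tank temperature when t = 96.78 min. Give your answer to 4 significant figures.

First-law balance (no shaft work): M c_p dT/dt = ṁ c_p (T_in − T) − 155.9.
τ = M/ṁ = 65.8045 min; T_ss = T_in − Q̇/(ṁ c_p) = 16.64 − 155.9/(22.81·3.848) = 14.8638 °C.
Integrating: T(t) = T_ss + (T₀ − T_ss) e^(−t/τ).
T(96.78) = 14.8638 + (19.7862)·e^(−96.78/65.8045) = 14.8638 + (19.7862)·0.229760 = 19.4099 °C.

19.41 °C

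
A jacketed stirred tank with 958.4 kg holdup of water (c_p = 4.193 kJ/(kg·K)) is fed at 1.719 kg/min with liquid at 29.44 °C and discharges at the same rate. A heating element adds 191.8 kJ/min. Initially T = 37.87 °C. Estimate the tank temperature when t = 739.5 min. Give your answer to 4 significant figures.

51.22 °C

Heat balance on the well-mixed liquid: M c_p dT/dt = ṁ c_p (T_in − T) + 191.8.
τ = M/ṁ = 557.533 min; T_ss = T_in + Q̇/(ṁ c_p) = 29.44 + 191.8/(1.719·4.193) = 56.0502 °C.
Integrating: T(t) = T_ss + (T₀ − T_ss) e^(−t/τ).
T(739.5) = 56.0502 + (-18.1802)·e^(−739.5/557.533) = 56.0502 + (-18.1802)·0.265437 = 51.2245 °C.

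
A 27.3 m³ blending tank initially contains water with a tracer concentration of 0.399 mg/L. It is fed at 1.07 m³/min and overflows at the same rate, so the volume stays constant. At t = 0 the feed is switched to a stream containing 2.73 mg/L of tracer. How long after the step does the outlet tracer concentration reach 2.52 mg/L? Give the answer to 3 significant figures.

61.4 min

Species balance: V dC/dt = Q(C_in − C) ⇒ τ = V/Q = 25.514 min.
C(t) = C_in + (C₀ − C_in) e^(−t/τ). Set C = 2.52 and solve for t:
e^(−t/τ) = (C − C_in)/(C₀ − C_in) = (2.52 − 2.73)/(0.399 − 2.73) = 0.090090
t = −τ ln(…) = 25.514 × 2.4069 = 61.411 min.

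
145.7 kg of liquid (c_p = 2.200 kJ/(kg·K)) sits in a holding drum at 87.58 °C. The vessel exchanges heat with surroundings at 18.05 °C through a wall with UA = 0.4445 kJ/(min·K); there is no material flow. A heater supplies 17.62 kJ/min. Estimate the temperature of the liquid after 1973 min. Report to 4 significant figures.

59.63 °C

Unsteady energy balance on the tank contents: M c_p dT/dt = −UA(T − T_amb) + Q̇.
dT/dt = (T_ss − T)/τ with T_ss = T_amb + Q̇/UA = 18.05 + 17.62/0.4445 = 57.6900 °C, τ = M c_p/UA = 145.7·2.200/0.4445 = 721.125 min.
Integrating: T(t) = T_ss + (T₀ − T_ss) e^(−t/τ).
T(1973) = 57.6900 + (29.8900)·0.0648289 = 59.6278 °C.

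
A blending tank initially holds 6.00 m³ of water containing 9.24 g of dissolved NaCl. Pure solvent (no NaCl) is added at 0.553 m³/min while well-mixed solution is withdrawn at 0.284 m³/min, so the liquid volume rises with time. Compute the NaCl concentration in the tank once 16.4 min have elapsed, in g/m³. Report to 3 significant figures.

Total volume: dV/dt = Q_in − Q_out = 0.26900 m³/min, so V(t) = 6.00 + 0.26900 t and V(16.4) = 10.412 m³.
Species balance (pure solvent in): dm/dt = −Q_out · m/V(t).
Separate: dm/m = −Q_out dt/V(t) ⇒ ln(m/m₀) = −(Q_out/(Q_in−Q_out)) ln(V/V₀).
m = m₀ (V₀/V)^(Q_out/(Q_in−Q_out)) = 9.24 × (6.00/10.412)^(1.0558) = 5.1637 g.
C = m/V = 5.1637/10.412 = 0.49595 g/m³.

0.496 g/m³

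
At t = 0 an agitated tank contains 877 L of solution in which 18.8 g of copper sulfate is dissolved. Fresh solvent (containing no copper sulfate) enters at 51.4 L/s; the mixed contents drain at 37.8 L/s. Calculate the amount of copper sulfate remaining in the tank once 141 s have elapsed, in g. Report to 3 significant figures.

0.750 g

Total volume: dV/dt = Q_in − Q_out = 13.600 L/s, so V(t) = 877 + 13.600 t and V(141) = 2794.6 L.
No copper sulfate enters, so dm/dt = −Q_out · (m/V).
dm/m = −Q_out dt/(V₀ + 13.600 t); integrating gives ln(m/m₀) = −(Q_out/(Q_in−Q_out)) ln(V/V₀).
m = m₀ (V₀/V)^(Q_out/(Q_in−Q_out)) = 18.8 × (877/2794.6)^(2.7794) = 0.75028 g.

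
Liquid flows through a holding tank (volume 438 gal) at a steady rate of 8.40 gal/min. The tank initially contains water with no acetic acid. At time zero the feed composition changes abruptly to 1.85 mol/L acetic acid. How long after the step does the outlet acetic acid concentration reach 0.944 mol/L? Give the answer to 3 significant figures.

37.2 min

Species balance: V dC/dt = Q(C_in − C) ⇒ τ = V/Q = 52.143 min.
C(t) = C_in + (C₀ − C_in) e^(−t/τ). Set C = 0.944 and solve for t:
e^(−t/τ) = (C − C_in)/(C₀ − C_in) = (0.944 − 1.85)/(0 − 1.85) = 0.48973
t = −τ ln(…) = 52.143 × 0.71390 = 37.225 min.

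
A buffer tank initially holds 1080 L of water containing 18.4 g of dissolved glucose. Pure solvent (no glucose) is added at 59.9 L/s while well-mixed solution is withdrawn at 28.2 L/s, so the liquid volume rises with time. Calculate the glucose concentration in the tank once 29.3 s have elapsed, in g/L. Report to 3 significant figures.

0.00527 g/L

Total volume: dV/dt = Q_in − Q_out = 31.700 L/s, so V(t) = 1080 + 31.700 t and V(29.3) = 2008.8 L.
Solute balance: dm/dt = 0 − Q_out C = −Q_out m/V(t).
dm/m = −Q_out dt/(V₀ + 31.700 t); integrating gives ln(m/m₀) = −(Q_out/(Q_in−Q_out)) ln(V/V₀).
m = m₀ (V₀/V)^(Q_out/(Q_in−Q_out)) = 18.4 × (1080/2008.8)^(0.88959) = 10.594 g.
C = m/V = 10.594/2008.8 = 0.0052738 g/L.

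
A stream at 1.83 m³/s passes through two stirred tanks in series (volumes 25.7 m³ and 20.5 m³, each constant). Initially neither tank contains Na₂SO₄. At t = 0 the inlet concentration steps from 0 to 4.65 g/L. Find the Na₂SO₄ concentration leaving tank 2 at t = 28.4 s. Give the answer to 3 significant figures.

3.06 g/L

Each tank obeys Vᵢ dCᵢ/dt = Q(Cᵢ₋₁ − Cᵢ), so τᵢ = Vᵢ/Q.
τ₁ = 25.7/1.83 = 14.044 s; τ₂ = 20.5/1.83 = 11.202 s.
Solving the cascade with C₁(0)=C₂(0)=0 gives C₂(t) = C_in[1 − (τ₁ e^(−t/τ₁) − τ₂ e^(−t/τ₂))/(τ₁ − τ₂)].
At t = 28.4: e^(−t/τ₁) = 0.13236, e^(−t/τ₂) = 0.079244.
C₂ = 4.65·[1 − (14.044·0.13236 − 11.202·0.079244)/(2.8415)] = 4.65·0.65826 = 3.0609 g/L.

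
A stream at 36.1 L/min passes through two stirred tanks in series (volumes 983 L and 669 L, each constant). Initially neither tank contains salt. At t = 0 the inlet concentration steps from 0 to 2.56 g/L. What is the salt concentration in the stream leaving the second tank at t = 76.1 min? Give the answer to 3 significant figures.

2.16 g/L

Time constants: τᵢ = Vᵢ/Q for each well-mixed tank.
τ₁ = 983/36.1 = 27.230 min; τ₂ = 669/36.1 = 18.532 min.
Solving the cascade with C₁(0)=C₂(0)=0 gives C₂(t) = C_in[1 − (τ₁ e^(−t/τ₁) − τ₂ e^(−t/τ₂))/(τ₁ − τ₂)].
At t = 76.1: e^(−t/τ₁) = 0.061132, e^(−t/τ₂) = 0.016466.
C₂ = 2.56·[1 − (27.230·0.061132 − 18.532·0.016466)/(8.6981)] = 2.56·0.84370 = 2.1599 g/L.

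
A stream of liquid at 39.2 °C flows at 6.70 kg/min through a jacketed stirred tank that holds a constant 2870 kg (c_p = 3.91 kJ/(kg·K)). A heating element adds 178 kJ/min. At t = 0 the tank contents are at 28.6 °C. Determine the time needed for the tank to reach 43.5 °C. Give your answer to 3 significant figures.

First-law balance (no shaft work): M c_p dT/dt = ṁ c_p (T_in − T) + 178.
τ = M/ṁ = 428.36 min; T_ss = T_in + Q̇/(ṁ c_p) = 45.995 °C.
T(t) = T_ss + (T₀ − T_ss) e^(−t/τ). Set T = 43.5:
e^(−t/τ) = (43.5 − 45.995)/(28.6 − 45.995) = 0.14342
t = −428.36 · ln(0.14342) = 831.87 min.

832 min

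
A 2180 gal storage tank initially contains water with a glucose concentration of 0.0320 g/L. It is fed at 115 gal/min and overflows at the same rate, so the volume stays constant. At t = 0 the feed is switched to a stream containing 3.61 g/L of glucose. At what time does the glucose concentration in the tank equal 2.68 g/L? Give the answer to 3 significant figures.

Transient balance on the dissolved component: V dC/dt = Q(C_in − C), so τ = V/Q = 18.957 min.
C(t) = C_in + (C₀ − C_in) e^(−t/τ). Set C = 2.68 and solve for t:
e^(−t/τ) = (C − C_in)/(C₀ − C_in) = (2.68 − 3.61)/(0.0320 − 3.61) = 0.25992
t = −τ ln(…) = 18.957 × 1.3474 = 25.542 min.

25.5 min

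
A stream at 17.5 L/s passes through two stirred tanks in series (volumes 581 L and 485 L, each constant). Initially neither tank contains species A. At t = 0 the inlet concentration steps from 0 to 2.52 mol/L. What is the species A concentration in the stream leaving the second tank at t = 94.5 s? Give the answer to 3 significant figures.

Species balance on tank i: dCᵢ/dt = (Cᵢ₋₁ − Cᵢ)/τᵢ with τᵢ = Vᵢ/Q.
τ₁ = 581/17.5 = 33.200 s; τ₂ = 485/17.5 = 27.714 s.
Solving the cascade with C₁(0)=C₂(0)=0 gives C₂(t) = C_in[1 − (τ₁ e^(−t/τ₁) − τ₂ e^(−t/τ₂))/(τ₁ − τ₂)].
At t = 94.5: e^(−t/τ₁) = 0.058054, e^(−t/τ₂) = 0.033048.
C₂ = 2.52·[1 − (33.200·0.058054 − 27.714·0.033048)/(5.4857)] = 2.52·0.81562 = 2.0553 mol/L.

2.06 mol/L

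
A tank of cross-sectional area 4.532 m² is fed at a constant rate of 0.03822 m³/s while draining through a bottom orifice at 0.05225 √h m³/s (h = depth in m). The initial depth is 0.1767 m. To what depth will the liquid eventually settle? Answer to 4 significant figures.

0.5351 m

A dh/dt = Q_in − 0.05225 √h. Steady state requires inflow = outflow:
Q_in = 0.05225 √h_ss ⇒ √h_ss = 0.03822/0.05225 = 0.731483.
h_ss = 0.731483² = 0.535068 m. (Since h₀ = 0.1767 m < h_ss, the level will rise toward this value.)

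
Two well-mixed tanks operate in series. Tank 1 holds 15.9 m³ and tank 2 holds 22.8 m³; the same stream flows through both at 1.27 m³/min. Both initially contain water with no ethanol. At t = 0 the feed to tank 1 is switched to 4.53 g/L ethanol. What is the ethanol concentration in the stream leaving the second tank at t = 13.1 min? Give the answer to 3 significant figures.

0.980 g/L

Each tank obeys Vᵢ dCᵢ/dt = Q(Cᵢ₋₁ − Cᵢ), so τᵢ = Vᵢ/Q.
τ₁ = 15.9/1.27 = 12.520 min; τ₂ = 22.8/1.27 = 17.953 min.
Solving the cascade with C₁(0)=C₂(0)=0 gives C₂(t) = C_in[1 − (τ₁ e^(−t/τ₁) − τ₂ e^(−t/τ₂))/(τ₁ − τ₂)].
At t = 13.1: e^(−t/τ₁) = 0.35122, e^(−t/τ₂) = 0.48206.
C₂ = 4.53·[1 − (12.520·0.35122 − 17.953·0.48206)/(-5.4331)] = 4.53·0.21644 = 0.98048 g/L.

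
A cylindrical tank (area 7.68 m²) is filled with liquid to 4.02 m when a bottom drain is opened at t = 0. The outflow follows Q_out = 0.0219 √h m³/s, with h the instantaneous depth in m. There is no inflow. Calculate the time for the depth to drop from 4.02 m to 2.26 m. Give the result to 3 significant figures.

352 s

With no inflow, A dh/dt = −0.0219 √h.
∫ h^(−1/2) dh = −(0.0219/A) ∫ dt, giving 2√h = 2√h₀ − (0.0219/A) t.
t = 2A(√h₀ − √h)/0.0219 = 2·7.68·(√4.02 − √2.26)/0.0219
  = 15.360 × (2.0050 − 1.5033) / 0.0219 = 351.85 s.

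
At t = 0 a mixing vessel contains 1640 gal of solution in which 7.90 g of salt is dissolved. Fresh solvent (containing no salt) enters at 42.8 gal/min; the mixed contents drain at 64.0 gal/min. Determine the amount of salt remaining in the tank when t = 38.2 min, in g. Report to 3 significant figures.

1.01 g

Total volume: dV/dt = Q_in − Q_out = -21.200 gal/min, so V(t) = 1640 − 21.200 t and V(38.2) = 830.16 gal.
Solute balance: dm/dt = 0 − Q_out C = −Q_out m/V(t).
dm/m = −Q_out dt/(V₀ − 21.200 t); integrating gives ln(m/m₀) = −(Q_out/(Q_in−Q_out)) ln(V/V₀).
m = m₀ (V₀/V)^(Q_out/(Q_in−Q_out)) = 7.90 × (1640/830.16)^(-3.0189) = 1.0116 g.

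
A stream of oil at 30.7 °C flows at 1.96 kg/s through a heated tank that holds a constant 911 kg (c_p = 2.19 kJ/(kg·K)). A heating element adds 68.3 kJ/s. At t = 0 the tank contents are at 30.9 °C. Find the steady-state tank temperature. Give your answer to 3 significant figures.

46.6 °C

M c_p dT/dt = ṁ c_p (T_in − T) + Q̇.
At steady state dT/dt = 0 ⇒ T_ss = T_in + Q̇/(ṁ c_p) = 30.7 + 68.3/(1.96·2.19) = 46.612 °C.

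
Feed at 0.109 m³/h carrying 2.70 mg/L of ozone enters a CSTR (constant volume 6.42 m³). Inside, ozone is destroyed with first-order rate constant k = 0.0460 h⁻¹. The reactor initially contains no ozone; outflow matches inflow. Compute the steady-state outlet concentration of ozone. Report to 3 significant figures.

0.728 mg/L

V dC/dt = Q(C_in − C) − k V C.
Steady state (dC/dt = 0): C_ss = Q C_in/(Q + kV) = C_in/(1 + kV/Q).
C_ss = 0.109·2.70/(0.109 + 0.0460·6.42) = 0.29430/0.40432 = 0.72789 mg/L.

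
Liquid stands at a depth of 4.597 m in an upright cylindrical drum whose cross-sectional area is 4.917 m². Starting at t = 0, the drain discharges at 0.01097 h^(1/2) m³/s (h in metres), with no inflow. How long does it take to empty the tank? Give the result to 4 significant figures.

1922 s

With no inflow, A dh/dt = −0.01097 √h.
Separate and integrate: 2(√h − √h₀) = −(0.01097/A) t.
Tank is empty when √h = 0: t_empty = 2A√h₀/0.01097.
t_empty = 2·4.917·√4.597/0.01097 = 9.83400·2.14406/0.01097 = 1922.03 s.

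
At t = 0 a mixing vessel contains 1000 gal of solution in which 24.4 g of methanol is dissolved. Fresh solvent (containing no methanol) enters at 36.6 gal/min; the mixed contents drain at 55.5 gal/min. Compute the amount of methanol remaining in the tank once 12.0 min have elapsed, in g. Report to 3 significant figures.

Total volume: dV/dt = Q_in − Q_out = -18.900 gal/min, so V(t) = 1000 − 18.900 t and V(12.0) = 773.20 gal.
Solute balance: dm/dt = 0 − Q_out C = −Q_out m/V(t).
dm/m = −Q_out dt/(V₀ − 18.900 t); integrating gives ln(m/m₀) = −(Q_out/(Q_in−Q_out)) ln(V/V₀).
m = m₀ (V₀/V)^(Q_out/(Q_in−Q_out)) = 24.4 × (1000/773.20)^(-2.9365) = 11.465 g.

11.5 g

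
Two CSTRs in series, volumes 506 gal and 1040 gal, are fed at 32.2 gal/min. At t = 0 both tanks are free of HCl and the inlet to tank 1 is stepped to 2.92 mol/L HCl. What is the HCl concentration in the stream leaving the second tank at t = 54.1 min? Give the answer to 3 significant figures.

1.94 mol/L

Species balance on tank i: dCᵢ/dt = (Cᵢ₋₁ − Cᵢ)/τᵢ with τᵢ = Vᵢ/Q.
τ₁ = 506/32.2 = 15.714 min; τ₂ = 1040/32.2 = 32.298 min.
Solving the cascade with C₁(0)=C₂(0)=0 gives C₂(t) = C_in[1 − (τ₁ e^(−t/τ₁) − τ₂ e^(−t/τ₂))/(τ₁ − τ₂)].
At t = 54.1: e^(−t/τ₁) = 0.031977, e^(−t/τ₂) = 0.18730.
C₂ = 2.92·[1 − (15.714·0.031977 − 32.298·0.18730)/(-16.584)] = 2.92·0.66551 = 1.9433 mol/L.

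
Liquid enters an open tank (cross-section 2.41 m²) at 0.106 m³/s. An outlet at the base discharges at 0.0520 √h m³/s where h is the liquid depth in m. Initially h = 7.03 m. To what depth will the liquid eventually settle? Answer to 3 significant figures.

Mass balance (ρ constant): A dh/dt = Q_in − 0.0520 √h. At steady state dh/dt = 0:
Q_in = 0.0520 √h_ss ⇒ √h_ss = 0.106/0.0520 = 2.0385.
h_ss = 2.0385² = 4.1553 m. (Since h₀ = 7.03 m > h_ss, the level will fall toward this value.)

4.16 m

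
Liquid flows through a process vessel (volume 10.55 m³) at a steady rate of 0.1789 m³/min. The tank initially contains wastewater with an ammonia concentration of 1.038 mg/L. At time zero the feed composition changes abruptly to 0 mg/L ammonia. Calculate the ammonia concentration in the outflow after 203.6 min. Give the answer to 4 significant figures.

0.03287 mg/L

Transient balance on the dissolved component: V dC/dt = Q(C_in − C).
Time constant τ = V/Q = 10.55/0.1789 = 58.9715 min.
C approaches C_in exponentially: C(t) = C_in + (C₀ − C_in) e^(−t/τ).
C(203.6) = 0 + (1.038 − 0)·e^(−203.6/58.9715) = 0 + (1.03800)·0.0316659 = 0.0328692 mg/L.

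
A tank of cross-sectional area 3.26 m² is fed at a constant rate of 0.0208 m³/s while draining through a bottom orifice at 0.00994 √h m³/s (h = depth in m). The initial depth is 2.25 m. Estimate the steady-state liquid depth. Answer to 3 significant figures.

4.38 m

Accumulation of liquid (constant cross-section A): A dh/dt = Q_in − 0.00994 √h. At steady state dh/dt = 0:
Q_in = 0.00994 √h_ss ⇒ √h_ss = 0.0208/0.00994 = 2.0926.
h_ss = 2.0926² = 4.3788 m. (Since h₀ = 2.25 m < h_ss, the level will rise toward this value.)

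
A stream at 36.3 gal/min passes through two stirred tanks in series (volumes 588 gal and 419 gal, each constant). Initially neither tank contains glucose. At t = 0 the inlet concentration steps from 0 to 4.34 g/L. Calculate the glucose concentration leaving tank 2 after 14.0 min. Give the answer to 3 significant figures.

1.18 g/L

Species balance on tank i: dCᵢ/dt = (Cᵢ₋₁ − Cᵢ)/τᵢ with τᵢ = Vᵢ/Q.
τ₁ = 588/36.3 = 16.198 min; τ₂ = 419/36.3 = 11.543 min.
Solving the cascade with C₁(0)=C₂(0)=0 gives C₂(t) = C_in[1 − (τ₁ e^(−t/τ₁) − τ₂ e^(−t/τ₂))/(τ₁ − τ₂)].
At t = 14.0: e^(−t/τ₁) = 0.42135, e^(−t/τ₂) = 0.29734.
C₂ = 4.34·[1 − (16.198·0.42135 − 11.543·0.29734)/(4.6556)] = 4.34·0.27118 = 1.1769 g/L.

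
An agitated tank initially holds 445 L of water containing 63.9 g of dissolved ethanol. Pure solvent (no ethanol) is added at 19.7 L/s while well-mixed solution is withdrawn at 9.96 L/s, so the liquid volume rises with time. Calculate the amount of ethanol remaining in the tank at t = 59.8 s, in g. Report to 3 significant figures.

27.2 g

Total volume: dV/dt = Q_in − Q_out = 9.7400 L/s, so V(t) = 445 + 9.7400 t and V(59.8) = 1027.5 L.
Solute balance: dm/dt = 0 − Q_out C = −Q_out m/V(t).
dm/m = −Q_out dt/(V₀ + 9.7400 t); integrating gives ln(m/m₀) = −(Q_out/(Q_in−Q_out)) ln(V/V₀).
m = m₀ (V₀/V)^(Q_out/(Q_in−Q_out)) = 63.9 × (445/1027.5)^(1.0226) = 27.158 g.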